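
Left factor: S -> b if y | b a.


Common prefix: 'b'
Factored: S -> b S', S' -> if y | a


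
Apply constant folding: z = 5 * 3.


5 * 3 = 15 at compile time
Optimized: z = 15


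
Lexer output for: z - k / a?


Scan left to right, longest-match per lexeme
Tokens: ID(z), OP(-), ID(k), OP(/), ID(a)


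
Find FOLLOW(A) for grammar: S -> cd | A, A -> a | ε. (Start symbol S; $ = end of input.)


$ ∈ FOLLOW(S). For each A -> αBβ: add FIRST(β)\{ε} to FOLLOW(B); if β nullable, add FOLLOW(A).
FOLLOW(A) = {$}


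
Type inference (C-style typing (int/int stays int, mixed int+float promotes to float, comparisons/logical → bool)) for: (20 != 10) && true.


Operand types: bool && bool
Rule: logical operators take bool operands and yield bool
Result type: bool


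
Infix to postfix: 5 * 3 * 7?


Left to right (same or higher precedence on left)
Postfix: 5 3 * 7 *


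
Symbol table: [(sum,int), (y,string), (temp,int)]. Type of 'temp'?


Lookup 'temp' → type int


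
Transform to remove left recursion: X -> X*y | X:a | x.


Left-recursive alternatives: X*y, X:a; non-recursive: x
Introduce X': X -> xX', X' -> *yX' | :aX' | ε


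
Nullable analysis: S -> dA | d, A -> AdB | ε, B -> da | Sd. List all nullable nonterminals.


A nonterminal is nullable iff some alternative derives ε (directly, or every symbol in it is nullable)
Nullable: {A}


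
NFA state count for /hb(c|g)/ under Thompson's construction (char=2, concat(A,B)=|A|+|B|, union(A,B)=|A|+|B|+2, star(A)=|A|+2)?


Syntax tree has 4 char leaf(s), 1 union(s), 0 star(s)
chars contribute 4×2 = 8; each union adds +2; each star adds +2
Total: 8 + 2 + 0 = 10 states


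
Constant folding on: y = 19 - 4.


19 - 4 = 15 at compile time
Optimized: y = 15


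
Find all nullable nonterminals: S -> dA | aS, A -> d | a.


A nonterminal is nullable iff some alternative derives ε (directly, or every symbol in it is nullable)
Nullable: {}


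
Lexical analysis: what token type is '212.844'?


Pattern: digits with a decimal point
Type: FLOAT_LITERAL


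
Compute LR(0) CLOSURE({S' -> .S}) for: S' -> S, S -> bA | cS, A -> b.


Start: S' -> .S
For each item with dot before a nonterminal B, add B -> .γ for every B-production
Closure: [S' -> .S, S -> .bA, S -> .cS]


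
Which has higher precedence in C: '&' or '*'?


'*' is multiplicative (level 10); '&' is bitwise AND (level 5)
Higher level binds tighter
'*' has higher precedence than '&'


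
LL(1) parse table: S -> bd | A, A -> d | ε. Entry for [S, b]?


For [S, b]: 'b' ∈ FIRST(bd)
Entry: S -> bd


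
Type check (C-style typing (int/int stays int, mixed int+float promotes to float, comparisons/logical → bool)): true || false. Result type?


Operand types: bool || bool
Rule: logical operators take bool operands and yield bool
Result type: bool


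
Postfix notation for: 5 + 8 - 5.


Left to right (same or higher precedence on left)
Postfix: 5 8 + 5 -


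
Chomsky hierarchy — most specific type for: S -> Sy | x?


Left-linear: every RHS is a terminal or one nonterminal followed by a terminal
Classification: Type 3 (Regular)


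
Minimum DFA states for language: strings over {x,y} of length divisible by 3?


Track length mod 3: states 0..2, accept at 0
Minimal DFA: 3 states


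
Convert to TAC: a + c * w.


Break into single-operator statements:
t1 = c * w
t2 = a + t1


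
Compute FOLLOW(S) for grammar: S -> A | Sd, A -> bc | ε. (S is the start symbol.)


$ ∈ FOLLOW(S). For each A -> αBβ: add FIRST(β)\{ε} to FOLLOW(B); if β nullable, add FOLLOW(A).
FOLLOW(S) = {$, d}


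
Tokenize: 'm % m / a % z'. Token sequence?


Scan left to right, longest-match per lexeme
Tokens: ID(m), OP(%), ID(m), OP(/), ID(a), OP(%), ID(z)


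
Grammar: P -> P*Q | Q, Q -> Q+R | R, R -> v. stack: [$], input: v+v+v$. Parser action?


no handle on stack; shift 'v'
Action: shift


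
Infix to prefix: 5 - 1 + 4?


left-to-right (same/higher precedence on left): tree is (+ (- 5 1) 4)
Prefix: + - 5 1 4


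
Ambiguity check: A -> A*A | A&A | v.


'v*v&v' has two parse trees (no precedence encoded between * and &)
Ambiguous


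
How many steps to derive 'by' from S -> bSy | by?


Derivation: S => by
Steps: 1


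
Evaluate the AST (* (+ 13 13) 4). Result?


Evaluate inner: (+ 13 13) = 26
Evaluate root: (* 26 4) = 104
Result: 104


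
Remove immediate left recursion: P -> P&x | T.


Left-recursive alternatives: P&x; non-recursive: T
Introduce P': P -> TP', P' -> &xP' | ε


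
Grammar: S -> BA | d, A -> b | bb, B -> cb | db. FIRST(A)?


Per alternative of A: FIRST(b) = {b}; FIRST(bb) = {b}
FIRST(A) = {b}


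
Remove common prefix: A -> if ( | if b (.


Common prefix: 'if'
Factored: A -> if A', A' -> ( | b (


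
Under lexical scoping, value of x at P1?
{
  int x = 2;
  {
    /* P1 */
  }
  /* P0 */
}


P1's block does not declare x; resolves to the enclosing declaration at depth 0
x = 2


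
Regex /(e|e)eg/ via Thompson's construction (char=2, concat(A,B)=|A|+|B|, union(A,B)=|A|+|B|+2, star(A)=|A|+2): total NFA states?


Syntax tree has 4 char leaf(s), 1 union(s), 0 star(s)
chars contribute 4×2 = 8; each union adds +2; each star adds +2
Total: 8 + 2 + 0 = 10 states


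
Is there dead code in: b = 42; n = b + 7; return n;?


b is read by n's definition; n is returned
No dead code


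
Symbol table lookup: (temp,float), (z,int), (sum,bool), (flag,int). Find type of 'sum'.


Lookup 'sum' → type bool


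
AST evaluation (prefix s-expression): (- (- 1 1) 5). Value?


Evaluate inner: (- 1 1) = 0
Evaluate root: (- 0 5) = -5
Result: -5


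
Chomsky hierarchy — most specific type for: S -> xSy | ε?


Single nonterminal LHS, but x^n y^n is not regular
Classification: Type 2 (Context-Free)


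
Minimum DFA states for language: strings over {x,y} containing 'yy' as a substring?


KMP-style automaton: 2 progress states + 1 absorbing accept = 3
Minimal DFA: 3 states


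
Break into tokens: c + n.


Scan left to right, longest-match per lexeme
Tokens: ID(c), OP(+), ID(n)


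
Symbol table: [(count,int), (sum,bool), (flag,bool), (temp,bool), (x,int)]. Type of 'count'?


Lookup 'count' → type int


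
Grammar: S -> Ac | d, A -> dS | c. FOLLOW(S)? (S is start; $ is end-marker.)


$ ∈ FOLLOW(S). For each A -> αBβ: add FIRST(β)\{ε} to FOLLOW(B); if β nullable, add FOLLOW(A).
FOLLOW(S) = {$, c}


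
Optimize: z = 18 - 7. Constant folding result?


18 - 7 = 11 at compile time
Optimized: z = 11


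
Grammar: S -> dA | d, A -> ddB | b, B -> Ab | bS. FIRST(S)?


Per alternative of S: FIRST(dA) = {d}; FIRST(d) = {d}
FIRST(S) = {d}


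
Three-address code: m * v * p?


Break into single-operator statements:
t1 = m * v
t2 = t1 * p


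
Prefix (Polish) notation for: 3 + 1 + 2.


left-to-right (same/higher precedence on left): tree is (+ (+ 3 1) 2)
Prefix: + + 3 1 2


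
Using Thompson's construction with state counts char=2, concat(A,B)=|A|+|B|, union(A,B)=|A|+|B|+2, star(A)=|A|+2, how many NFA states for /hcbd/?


Syntax tree has 4 char leaf(s), 0 union(s), 0 star(s)
chars contribute 4×2 = 8; each union adds +2; each star adds +2
Total: 8 + 0 + 0 = 8 states


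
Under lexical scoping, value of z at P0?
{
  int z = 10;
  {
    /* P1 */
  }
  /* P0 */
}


z declared in the same block as P0
z = 10


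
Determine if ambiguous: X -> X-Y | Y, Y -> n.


precedence layered via separate nonterminal Y: deterministic
Unambiguous


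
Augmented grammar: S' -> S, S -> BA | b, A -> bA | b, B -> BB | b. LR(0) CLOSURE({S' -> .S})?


Start: S' -> .S
For each item with dot before a nonterminal B, add B -> .γ for every B-production
Closure: [S' -> .S, S -> .BA, S -> .b, B -> .BB, B -> .b]


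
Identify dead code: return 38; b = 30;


statement follows a return and is unreachable
Dead: 'b = 30'


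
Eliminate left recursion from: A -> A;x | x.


Left-recursive alternatives: A;x; non-recursive: x
Introduce A': A -> xA', A' -> ;xA' | ε


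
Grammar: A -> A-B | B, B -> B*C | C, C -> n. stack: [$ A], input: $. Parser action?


start symbol A on stack, input exhausted
Action: accept


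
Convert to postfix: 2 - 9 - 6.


Left to right (same or higher precedence on left)
Postfix: 2 9 - 6 -


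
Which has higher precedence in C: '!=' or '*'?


'*' is multiplicative (level 10); '!=' is equality (level 6)
Higher level binds tighter
'*' has higher precedence than '!='


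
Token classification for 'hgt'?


Pattern: letter/underscore followed by alphanumerics, not a keyword
Type: IDENTIFIER


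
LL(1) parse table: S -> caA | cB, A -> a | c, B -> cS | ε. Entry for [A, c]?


For [A, c]: 'c' ∈ FIRST(c)
Entry: A -> c


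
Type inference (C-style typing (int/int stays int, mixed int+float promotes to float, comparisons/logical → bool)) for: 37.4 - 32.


Operand types: float - int
Rule: mixed int/float promotes to float; int/int stays int
Result type: float


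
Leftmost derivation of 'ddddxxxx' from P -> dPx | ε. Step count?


Derivation: P => dPx => ddPxx => dddPxxx => ddddPxxxx => ddddxxxx
Steps: 5


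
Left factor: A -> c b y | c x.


Common prefix: 'c'
Factored: A -> c A', A' -> b y | x


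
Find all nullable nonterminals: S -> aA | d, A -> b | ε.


A nonterminal is nullable iff some alternative derives ε (directly, or every symbol in it is nullable)
Nullable: {A}


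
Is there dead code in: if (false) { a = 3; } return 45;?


condition is constant false, so the whole block is unreachable
Dead: 'if (false) { a = 3; }'


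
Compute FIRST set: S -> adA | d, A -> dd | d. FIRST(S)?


Per alternative of S: FIRST(adA) = {a}; FIRST(d) = {d}
FIRST(S) = {a, d}


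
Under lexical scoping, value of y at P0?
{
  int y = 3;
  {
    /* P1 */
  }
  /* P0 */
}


y declared in the same block as P0
y = 3


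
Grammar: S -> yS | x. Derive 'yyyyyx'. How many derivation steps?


Derivation: S => yS => yyS => yyyS => yyyyS => yyyyyS => yyyyyx
Steps: 6


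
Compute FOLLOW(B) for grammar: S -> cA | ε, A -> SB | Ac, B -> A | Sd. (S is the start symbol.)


$ ∈ FOLLOW(S). For each A -> αBβ: add FIRST(β)\{ε} to FOLLOW(B); if β nullable, add FOLLOW(A).
FOLLOW(B) = {$, c, d}


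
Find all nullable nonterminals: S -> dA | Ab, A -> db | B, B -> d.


A nonterminal is nullable iff some alternative derives ε (directly, or every symbol in it is nullable)
Nullable: {}


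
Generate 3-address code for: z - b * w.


Break into single-operator statements:
t1 = b * w
t2 = z - t1


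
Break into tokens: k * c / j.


Scan left to right, longest-match per lexeme
Tokens: ID(k), OP(*), ID(c), OP(/), ID(j)


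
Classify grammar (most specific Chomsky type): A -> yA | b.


Right-linear: every RHS is a terminal or a terminal followed by one nonterminal
Classification: Type 3 (Regular)


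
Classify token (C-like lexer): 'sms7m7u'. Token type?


Pattern: letter/underscore followed by alphanumerics, not a keyword
Type: IDENTIFIER


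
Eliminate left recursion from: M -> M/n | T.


Left-recursive alternatives: M/n; non-recursive: T
Introduce M': M -> TM', M' -> /nM' | ε


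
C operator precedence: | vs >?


'>' is relational (level 7); '|' is bitwise OR (level 3)
Higher level binds tighter
'>' has higher precedence than '|'


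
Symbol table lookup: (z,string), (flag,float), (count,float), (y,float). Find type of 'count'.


Lookup 'count' → type float


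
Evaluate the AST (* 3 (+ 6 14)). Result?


Evaluate inner: (+ 6 14) = 20
Evaluate root: (* 3 20) = 60
Result: 60


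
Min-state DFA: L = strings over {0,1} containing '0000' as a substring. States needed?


KMP-style automaton: 4 progress states + 1 absorbing accept = 5
Minimal DFA: 5 states


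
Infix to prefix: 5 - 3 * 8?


'*' binds tighter: tree is (- 5 (* 3 8))
Prefix: - 5 * 3 8


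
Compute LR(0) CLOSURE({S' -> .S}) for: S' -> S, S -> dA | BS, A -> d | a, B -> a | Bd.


Start: S' -> .S
For each item with dot before a nonterminal B, add B -> .γ for every B-production
Closure: [S' -> .S, S -> .dA, S -> .BS, B -> .a, B -> .Bd]


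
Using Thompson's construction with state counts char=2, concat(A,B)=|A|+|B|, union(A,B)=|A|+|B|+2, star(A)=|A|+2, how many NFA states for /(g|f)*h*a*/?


Syntax tree has 4 char leaf(s), 1 union(s), 3 star(s)
chars contribute 4×2 = 8; each union adds +2; each star adds +2
Total: 8 + 2 + 6 = 16 states


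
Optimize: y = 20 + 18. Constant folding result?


20 + 18 = 38 at compile time
Optimized: y = 38


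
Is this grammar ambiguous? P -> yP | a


right-linear, alternatives start with distinct terminals 'y' vs 'a': unique leftmost derivation
Unambiguous


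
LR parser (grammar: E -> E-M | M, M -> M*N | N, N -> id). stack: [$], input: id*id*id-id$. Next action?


no handle on stack; shift 'id'
Action: shift


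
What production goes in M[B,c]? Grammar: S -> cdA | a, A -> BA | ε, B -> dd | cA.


For [B, c]: 'c' ∈ FIRST(cA)
Entry: B -> cA


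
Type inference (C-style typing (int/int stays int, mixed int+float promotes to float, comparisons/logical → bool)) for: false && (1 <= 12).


Operand types: bool && bool
Rule: logical operators take bool operands and yield bool
Result type: bool


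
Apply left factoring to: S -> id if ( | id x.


Common prefix: 'id'
Factored: S -> id S', S' -> if ( | x


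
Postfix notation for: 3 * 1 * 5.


Left to right (same or higher precedence on left)
Postfix: 3 1 * 5 *


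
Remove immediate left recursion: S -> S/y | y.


Left-recursive alternatives: S/y; non-recursive: y
Introduce S': S -> yS', S' -> /yS' | ε


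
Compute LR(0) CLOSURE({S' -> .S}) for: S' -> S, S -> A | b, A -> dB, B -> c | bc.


Start: S' -> .S
For each item with dot before a nonterminal B, add B -> .γ for every B-production
Closure: [S' -> .S, S -> .A, S -> .b, A -> .dB]


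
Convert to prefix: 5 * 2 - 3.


left-to-right (same/higher precedence on left): tree is (- (* 5 2) 3)
Prefix: - * 5 2 3


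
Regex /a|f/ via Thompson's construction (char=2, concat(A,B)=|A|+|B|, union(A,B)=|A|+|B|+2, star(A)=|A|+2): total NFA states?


Syntax tree has 2 char leaf(s), 1 union(s), 0 star(s)
chars contribute 2×2 = 4; each union adds +2; each star adds +2
Total: 4 + 2 + 0 = 6 states


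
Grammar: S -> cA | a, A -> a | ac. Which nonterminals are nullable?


A nonterminal is nullable iff some alternative derives ε (directly, or every symbol in it is nullable)
Nullable: {}


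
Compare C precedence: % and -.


'%' is multiplicative (level 10); '-' is additive (level 9)
Higher level binds tighter
'%' has higher precedence than '-'


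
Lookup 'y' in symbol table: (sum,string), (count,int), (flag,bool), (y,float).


Lookup 'y' → type float


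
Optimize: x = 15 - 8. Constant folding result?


15 - 8 = 7 at compile time
Optimized: x = 7


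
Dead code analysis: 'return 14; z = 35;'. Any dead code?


statement follows a return and is unreachable
Dead: 'z = 35'


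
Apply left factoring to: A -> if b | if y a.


Common prefix: 'if'
Factored: A -> if A', A' -> b | y a


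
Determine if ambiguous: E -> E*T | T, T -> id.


precedence layered via separate nonterminal T: deterministic
Unambiguous


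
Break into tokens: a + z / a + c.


Scan left to right, longest-match per lexeme
Tokens: ID(a), OP(+), ID(z), OP(/), ID(a), OP(+), ID(c)


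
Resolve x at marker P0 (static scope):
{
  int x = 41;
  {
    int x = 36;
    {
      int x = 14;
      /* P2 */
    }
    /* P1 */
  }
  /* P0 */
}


x declared in the same block as P0
x = 41


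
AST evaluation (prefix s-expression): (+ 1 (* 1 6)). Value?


Evaluate inner: (* 1 6) = 6
Evaluate root: (+ 1 6) = 7
Result: 7


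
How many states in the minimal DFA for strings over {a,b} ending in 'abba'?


Track the longest suffix of input matching a prefix of 'abba': 5 classes (prefixes of length 0..4)
Minimal DFA: 5 states


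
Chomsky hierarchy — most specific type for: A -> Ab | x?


Left-linear: every RHS is a terminal or one nonterminal followed by a terminal
Classification: Type 3 (Regular)


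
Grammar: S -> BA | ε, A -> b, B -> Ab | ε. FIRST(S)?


Per alternative of S: FIRST(BA) = {b}; FIRST(ε) = {ε}
FIRST(S) = {b, ε}


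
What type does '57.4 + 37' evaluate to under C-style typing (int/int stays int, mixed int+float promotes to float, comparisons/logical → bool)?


Operand types: float + int
Rule: mixed int/float promotes to float; int/int stays int
Result type: float


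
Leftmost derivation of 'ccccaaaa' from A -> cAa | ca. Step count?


Derivation: A => cAa => ccAaa => cccAaaa => ccccaaaa
Steps: 4


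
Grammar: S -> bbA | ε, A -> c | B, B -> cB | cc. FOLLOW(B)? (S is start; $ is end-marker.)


$ ∈ FOLLOW(S). For each A -> αBβ: add FIRST(β)\{ε} to FOLLOW(B); if β nullable, add FOLLOW(A).
FOLLOW(B) = {$}


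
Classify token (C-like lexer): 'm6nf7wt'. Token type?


Pattern: letter/underscore followed by alphanumerics, not a keyword
Type: IDENTIFIER


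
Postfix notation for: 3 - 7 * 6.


* has higher precedence, evaluate 7*6 first
Postfix: 3 7 6 * -


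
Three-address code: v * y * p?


Break into single-operator statements:
t1 = v * y
t2 = t1 * p


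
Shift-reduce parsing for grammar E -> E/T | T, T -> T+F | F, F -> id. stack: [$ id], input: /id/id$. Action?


'id' on top is the handle for F -> id
Action: reduce (F -> id)


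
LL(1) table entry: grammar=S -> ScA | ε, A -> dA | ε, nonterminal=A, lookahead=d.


For [A, d]: 'd' ∈ FIRST(dA)
Entry: A -> dA


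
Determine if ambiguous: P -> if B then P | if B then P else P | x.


dangling else: 'if B then if B then x else x' parses two ways
Ambiguous


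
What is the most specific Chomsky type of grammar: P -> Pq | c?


Left-linear: every RHS is a terminal or one nonterminal followed by a terminal
Classification: Type 3 (Regular)


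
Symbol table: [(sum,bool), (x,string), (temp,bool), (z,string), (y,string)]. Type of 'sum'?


Lookup 'sum' → type bool


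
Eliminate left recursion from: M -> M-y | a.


Left-recursive alternatives: M-y; non-recursive: a
Introduce M': M -> aM', M' -> -yM' | ε


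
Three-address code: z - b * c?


Break into single-operator statements:
t1 = b * c
t2 = z - t1


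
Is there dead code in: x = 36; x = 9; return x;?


first assignment to x is overwritten before any read
Dead: 'x = 36'


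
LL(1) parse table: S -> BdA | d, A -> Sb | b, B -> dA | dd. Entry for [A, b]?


For [A, b]: 'b' ∈ FIRST(b)
Entry: A -> b


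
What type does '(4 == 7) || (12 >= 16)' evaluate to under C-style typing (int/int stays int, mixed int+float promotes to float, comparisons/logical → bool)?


Operand types: bool || bool
Rule: logical operators take bool operands and yield bool
Result type: bool


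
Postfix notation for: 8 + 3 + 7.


Left to right (same or higher precedence on left)
Postfix: 8 3 + 7 +


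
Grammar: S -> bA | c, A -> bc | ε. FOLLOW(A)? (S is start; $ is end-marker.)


$ ∈ FOLLOW(S). For each A -> αBβ: add FIRST(β)\{ε} to FOLLOW(B); if β nullable, add FOLLOW(A).
FOLLOW(A) = {$}


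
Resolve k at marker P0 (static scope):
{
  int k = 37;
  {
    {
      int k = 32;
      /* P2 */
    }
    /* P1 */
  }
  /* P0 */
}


k declared in the same block as P0
k = 37


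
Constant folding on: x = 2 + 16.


2 + 16 = 18 at compile time
Optimized: x = 18


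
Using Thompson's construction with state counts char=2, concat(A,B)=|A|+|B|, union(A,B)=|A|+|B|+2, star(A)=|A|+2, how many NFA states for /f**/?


Syntax tree has 1 char leaf(s), 0 union(s), 2 star(s)
chars contribute 1×2 = 2; each union adds +2; each star adds +2
Total: 2 + 0 + 4 = 6 states


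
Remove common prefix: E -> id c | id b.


Common prefix: 'id'
Factored: E -> id E', E' -> c | b


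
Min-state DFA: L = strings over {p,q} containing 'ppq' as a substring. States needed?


KMP-style automaton: 3 progress states + 1 absorbing accept = 4
Minimal DFA: 4 states


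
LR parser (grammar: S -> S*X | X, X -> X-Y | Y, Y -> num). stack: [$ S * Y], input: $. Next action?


'Y' (not preceded by X-) is the handle for X -> Y
Action: reduce (X -> Y)


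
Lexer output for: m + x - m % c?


Scan left to right, longest-match per lexeme
Tokens: ID(m), OP(+), ID(x), OP(-), ID(m), OP(%), ID(c)


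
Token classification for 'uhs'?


Pattern: letter/underscore followed by alphanumerics, not a keyword
Type: IDENTIFIER


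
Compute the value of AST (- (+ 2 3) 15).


Evaluate inner: (+ 2 3) = 5
Evaluate root: (- 5 15) = -10
Result: -10


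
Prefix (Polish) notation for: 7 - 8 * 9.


'*' binds tighter: tree is (- 7 (* 8 9))
Prefix: - 7 * 8 9


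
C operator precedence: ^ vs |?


'^' is bitwise XOR (level 4); '|' is bitwise OR (level 3)
Higher level binds tighter
'^' has higher precedence than '|'


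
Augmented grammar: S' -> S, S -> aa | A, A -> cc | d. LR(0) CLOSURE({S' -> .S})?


Start: S' -> .S
For each item with dot before a nonterminal B, add B -> .γ for every B-production
Closure: [S' -> .S, S -> .aa, S -> .A, A -> .cc, A -> .d]


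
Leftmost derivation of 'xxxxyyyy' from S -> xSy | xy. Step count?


Derivation: S => xSy => xxSyy => xxxSyyy => xxxxyyyy
Steps: 4


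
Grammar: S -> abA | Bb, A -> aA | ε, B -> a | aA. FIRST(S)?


Per alternative of S: FIRST(abA) = {a}; FIRST(Bb) = {a}
FIRST(S) = {a}


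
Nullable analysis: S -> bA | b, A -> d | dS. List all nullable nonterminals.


A nonterminal is nullable iff some alternative derives ε (directly, or every symbol in it is nullable)
Nullable: {}


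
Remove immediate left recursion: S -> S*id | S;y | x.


Left-recursive alternatives: S*id, S;y; non-recursive: x
Introduce S': S -> xS', S' -> *idS' | ;yS' | ε


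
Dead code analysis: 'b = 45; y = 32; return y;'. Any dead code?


b is assigned but never read
Dead: 'b = 45'


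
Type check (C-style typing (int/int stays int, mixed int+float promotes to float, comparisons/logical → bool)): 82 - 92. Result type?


Operand types: int - int
Rule: mixed int/float promotes to float; int/int stays int
Result type: int


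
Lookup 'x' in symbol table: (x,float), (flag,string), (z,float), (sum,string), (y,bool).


Lookup 'x' → type float


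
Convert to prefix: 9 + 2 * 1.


'*' binds tighter: tree is (+ 9 (* 2 1))
Prefix: + 9 * 2 1


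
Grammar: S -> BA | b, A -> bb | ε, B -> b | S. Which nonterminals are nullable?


A nonterminal is nullable iff some alternative derives ε (directly, or every symbol in it is nullable)
Nullable: {A}


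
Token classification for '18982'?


Pattern: digits only
Type: INTEGER_LITERAL


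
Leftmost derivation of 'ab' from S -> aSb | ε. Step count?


Derivation: S => aSb => ab
Steps: 2


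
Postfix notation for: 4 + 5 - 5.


Left to right (same or higher precedence on left)
Postfix: 4 5 + 5 -


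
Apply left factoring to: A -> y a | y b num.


Common prefix: 'y'
Factored: A -> y A', A' -> a | b num


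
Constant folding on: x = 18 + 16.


18 + 16 = 34 at compile time
Optimized: x = 34


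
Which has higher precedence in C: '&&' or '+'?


'+' is additive (level 9); '&&' is logical AND (level 2)
Higher level binds tighter
'+' has higher precedence than '&&'


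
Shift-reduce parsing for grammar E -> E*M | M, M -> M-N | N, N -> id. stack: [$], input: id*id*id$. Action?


no handle on stack; shift 'id'
Action: shift


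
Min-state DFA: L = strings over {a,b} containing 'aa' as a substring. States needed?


KMP-style automaton: 2 progress states + 1 absorbing accept = 3
Minimal DFA: 3 states


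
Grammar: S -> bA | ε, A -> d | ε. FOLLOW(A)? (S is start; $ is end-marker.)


$ ∈ FOLLOW(S). For each A -> αBβ: add FIRST(β)\{ε} to FOLLOW(B); if β nullable, add FOLLOW(A).
FOLLOW(A) = {$}


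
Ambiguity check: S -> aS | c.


right-linear, alternatives start with distinct terminals 'a' vs 'c': unique leftmost derivation
Unambiguous


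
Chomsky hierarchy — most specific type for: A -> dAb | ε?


Single nonterminal LHS, but d^n b^n is not regular
Classification: Type 2 (Context-Free)


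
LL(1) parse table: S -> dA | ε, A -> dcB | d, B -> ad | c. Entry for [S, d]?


For [S, d]: 'd' ∈ FIRST(dA)
Entry: S -> dA


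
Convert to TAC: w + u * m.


Break into single-operator statements:
t1 = u * m
t2 = w + t1


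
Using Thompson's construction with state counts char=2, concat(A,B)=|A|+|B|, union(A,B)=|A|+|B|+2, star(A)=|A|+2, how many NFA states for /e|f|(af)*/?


Syntax tree has 4 char leaf(s), 2 union(s), 1 star(s)
chars contribute 4×2 = 8; each union adds +2; each star adds +2
Total: 8 + 4 + 2 = 14 states


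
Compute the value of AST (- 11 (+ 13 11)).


Evaluate inner: (+ 13 11) = 24
Evaluate root: (- 11 24) = -13
Result: -13


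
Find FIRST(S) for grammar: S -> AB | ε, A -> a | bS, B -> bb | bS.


Per alternative of S: FIRST(AB) = {a, b}; FIRST(ε) = {ε}
FIRST(S) = {a, b, ε}


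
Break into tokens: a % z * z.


Scan left to right, longest-match per lexeme
Tokens: ID(a), OP(%), ID(z), OP(*), ID(z)


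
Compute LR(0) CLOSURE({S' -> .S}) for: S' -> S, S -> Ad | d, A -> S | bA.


Start: S' -> .S
For each item with dot before a nonterminal B, add B -> .γ for every B-production
Closure: [S' -> .S, S -> .Ad, S -> .d, A -> .S, A -> .bA]


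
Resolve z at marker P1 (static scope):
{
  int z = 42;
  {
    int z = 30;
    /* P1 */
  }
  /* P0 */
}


z declared in the same block as P1
z = 30


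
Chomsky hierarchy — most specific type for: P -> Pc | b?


Left-linear: every RHS is a terminal or one nonterminal followed by a terminal
Classification: Type 3 (Regular)


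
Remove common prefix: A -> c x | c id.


Common prefix: 'c'
Factored: A -> c A', A' -> x | id


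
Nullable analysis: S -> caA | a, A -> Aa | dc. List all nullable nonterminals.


A nonterminal is nullable iff some alternative derives ε (directly, or every symbol in it is nullable)
Nullable: {}


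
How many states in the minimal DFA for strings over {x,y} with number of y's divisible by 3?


Track (count of y) mod 3: states 0..2, accept at 0
Minimal DFA: 3 states


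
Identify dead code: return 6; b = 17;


statement follows a return and is unreachable
Dead: 'b = 17'


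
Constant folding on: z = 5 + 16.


5 + 16 = 21 at compile time
Optimized: z = 21


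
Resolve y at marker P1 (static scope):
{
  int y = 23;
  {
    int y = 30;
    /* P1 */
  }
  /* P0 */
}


y declared in the same block as P1
y = 30


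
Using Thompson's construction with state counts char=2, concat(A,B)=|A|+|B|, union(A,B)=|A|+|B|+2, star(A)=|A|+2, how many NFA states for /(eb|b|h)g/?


Syntax tree has 5 char leaf(s), 2 union(s), 0 star(s)
chars contribute 5×2 = 10; each union adds +2; each star adds +2
Total: 10 + 4 + 0 = 14 states


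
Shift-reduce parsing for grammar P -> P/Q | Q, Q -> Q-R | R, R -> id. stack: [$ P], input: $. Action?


start symbol P on stack, input exhausted
Action: accept


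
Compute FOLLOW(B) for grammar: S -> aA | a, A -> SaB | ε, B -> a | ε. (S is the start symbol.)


$ ∈ FOLLOW(S). For each A -> αBβ: add FIRST(β)\{ε} to FOLLOW(B); if β nullable, add FOLLOW(A).
FOLLOW(B) = {$, a}


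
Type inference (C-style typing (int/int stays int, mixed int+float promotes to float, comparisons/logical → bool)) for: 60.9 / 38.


Operand types: float / int
Rule: mixed int/float promotes to float; int/int stays int
Result type: float


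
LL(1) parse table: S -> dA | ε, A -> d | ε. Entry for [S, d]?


For [S, d]: 'd' ∈ FIRST(dA)
Entry: S -> dA


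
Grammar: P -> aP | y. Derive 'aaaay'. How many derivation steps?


Derivation: P => aP => aaP => aaaP => aaaaP => aaaay
Steps: 5


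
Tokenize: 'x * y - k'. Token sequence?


Scan left to right, longest-match per lexeme
Tokens: ID(x), OP(*), ID(y), OP(-), ID(k)


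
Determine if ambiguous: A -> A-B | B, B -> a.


precedence layered via separate nonterminal B: deterministic
Unambiguous


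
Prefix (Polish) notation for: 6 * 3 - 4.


left-to-right (same/higher precedence on left): tree is (- (* 6 3) 4)
Prefix: - * 6 3 4


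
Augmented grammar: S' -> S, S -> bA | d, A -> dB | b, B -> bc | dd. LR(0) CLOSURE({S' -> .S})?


Start: S' -> .S
For each item with dot before a nonterminal B, add B -> .γ for every B-production
Closure: [S' -> .S, S -> .bA, S -> .d]


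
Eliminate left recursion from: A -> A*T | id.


Left-recursive alternatives: A*T; non-recursive: id
Introduce A': A -> idA', A' -> *TA' | ε


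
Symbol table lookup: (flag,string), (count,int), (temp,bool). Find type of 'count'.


Lookup 'count' → type int


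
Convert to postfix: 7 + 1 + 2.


Left to right (same or higher precedence on left)
Postfix: 7 1 + 2 +


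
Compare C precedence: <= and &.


'<=' is relational (level 7); '&' is bitwise AND (level 5)
Higher level binds tighter
'<=' has higher precedence than '&'


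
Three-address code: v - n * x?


Break into single-operator statements:
t1 = n * x
t2 = v - t1


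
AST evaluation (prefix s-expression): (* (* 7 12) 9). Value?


Evaluate inner: (* 7 12) = 84
Evaluate root: (* 84 9) = 756
Result: 756


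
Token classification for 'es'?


Pattern: letter/underscore followed by alphanumerics, not a keyword
Type: IDENTIFIER


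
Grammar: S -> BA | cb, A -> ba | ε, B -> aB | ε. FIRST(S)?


Per alternative of S: FIRST(BA) = {a, b, ε}; FIRST(cb) = {c}
FIRST(S) = {a, b, c, ε}


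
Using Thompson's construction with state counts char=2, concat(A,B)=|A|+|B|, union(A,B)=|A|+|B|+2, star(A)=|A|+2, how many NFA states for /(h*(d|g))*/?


Syntax tree has 3 char leaf(s), 1 union(s), 2 star(s)
chars contribute 3×2 = 6; each union adds +2; each star adds +2
Total: 6 + 2 + 4 = 12 states


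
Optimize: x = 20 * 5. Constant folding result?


20 * 5 = 100 at compile time
Optimized: x = 100


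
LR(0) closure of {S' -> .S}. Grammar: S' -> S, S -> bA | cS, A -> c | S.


Start: S' -> .S
For each item with dot before a nonterminal B, add B -> .γ for every B-production
Closure: [S' -> .S, S -> .bA, S -> .cS]


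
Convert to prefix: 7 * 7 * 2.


left-to-right (same/higher precedence on left): tree is (* (* 7 7) 2)
Prefix: * * 7 7 2


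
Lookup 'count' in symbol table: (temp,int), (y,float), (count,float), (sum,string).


Lookup 'count' → type float


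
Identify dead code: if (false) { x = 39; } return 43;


condition is constant false, so the whole block is unreachable
Dead: 'if (false) { x = 39; }'


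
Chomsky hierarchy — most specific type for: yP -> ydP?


LHS has context (more than one symbol) and |LHS| ≤ |RHS|
Classification: Type 1 (Context-Sensitive)


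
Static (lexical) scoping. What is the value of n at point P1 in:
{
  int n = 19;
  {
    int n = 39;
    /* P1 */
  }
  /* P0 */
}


n declared in the same block as P1
n = 39


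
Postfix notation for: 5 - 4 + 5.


Left to right (same or higher precedence on left)
Postfix: 5 4 - 5 +


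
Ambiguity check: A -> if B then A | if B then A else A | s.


dangling else: 'if B then if B then s else s' parses two ways
Ambiguous


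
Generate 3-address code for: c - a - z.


Break into single-operator statements:
t1 = c - a
t2 = t1 - z


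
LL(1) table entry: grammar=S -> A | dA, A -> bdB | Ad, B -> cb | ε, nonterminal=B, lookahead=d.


For [B, d]: ε is nullable and 'd' ∈ FOLLOW(B)
Entry: B -> ε


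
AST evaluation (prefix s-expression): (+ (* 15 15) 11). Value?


Evaluate inner: (* 15 15) = 225
Evaluate root: (+ 225 11) = 236
Result: 236


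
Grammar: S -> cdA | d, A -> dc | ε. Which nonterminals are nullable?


A nonterminal is nullable iff some alternative derives ε (directly, or every symbol in it is nullable)
Nullable: {A}


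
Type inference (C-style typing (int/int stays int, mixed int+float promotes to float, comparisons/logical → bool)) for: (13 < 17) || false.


Operand types: bool || bool
Rule: logical operators take bool operands and yield bool
Result type: bool


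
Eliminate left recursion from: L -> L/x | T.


Left-recursive alternatives: L/x; non-recursive: T
Introduce L': L -> TL', L' -> /xL' | ε


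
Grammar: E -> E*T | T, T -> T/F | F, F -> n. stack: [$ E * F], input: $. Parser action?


'F' (not preceded by T/) is the handle for T -> F
Action: reduce (T -> F)


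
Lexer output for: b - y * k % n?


Scan left to right, longest-match per lexeme
Tokens: ID(b), OP(-), ID(y), OP(*), ID(k), OP(%), ID(n)


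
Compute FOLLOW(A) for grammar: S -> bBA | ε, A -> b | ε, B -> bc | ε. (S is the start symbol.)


$ ∈ FOLLOW(S). For each A -> αBβ: add FIRST(β)\{ε} to FOLLOW(B); if β nullable, add FOLLOW(A).
FOLLOW(A) = {$}


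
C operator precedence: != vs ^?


'!=' is equality (level 6); '^' is bitwise XOR (level 4)
Higher level binds tighter
'!=' has higher precedence than '^'


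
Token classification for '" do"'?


Pattern: double-quoted sequence
Type: STRING_LITERAL


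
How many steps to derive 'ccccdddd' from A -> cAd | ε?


Derivation: A => cAd => ccAdd => cccAddd => ccccAdddd => ccccdddd
Steps: 5


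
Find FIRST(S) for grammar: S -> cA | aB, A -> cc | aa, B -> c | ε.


Per alternative of S: FIRST(cA) = {c}; FIRST(aB) = {a}
FIRST(S) = {a, c}


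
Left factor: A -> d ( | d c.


Common prefix: 'd'
Factored: A -> d A', A' -> ( | c


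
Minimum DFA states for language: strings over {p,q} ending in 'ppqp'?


Track the longest suffix of input matching a prefix of 'ppqp': 5 classes (prefixes of length 0..4)
Minimal DFA: 5 states


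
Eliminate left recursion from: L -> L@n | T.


Left-recursive alternatives: L@n; non-recursive: T
Introduce L': L -> TL', L' -> @nL' | ε


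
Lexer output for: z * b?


Scan left to right, longest-match per lexeme
Tokens: ID(z), OP(*), ID(b)


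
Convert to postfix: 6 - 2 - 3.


Left to right (same or higher precedence on left)
Postfix: 6 2 - 3 -


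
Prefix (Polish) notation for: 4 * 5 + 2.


left-to-right (same/higher precedence on left): tree is (+ (* 4 5) 2)
Prefix: + * 4 5 2


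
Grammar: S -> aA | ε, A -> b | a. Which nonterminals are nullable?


A nonterminal is nullable iff some alternative derives ε (directly, or every symbol in it is nullable)
Nullable: {S}


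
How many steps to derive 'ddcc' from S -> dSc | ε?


Derivation: S => dSc => ddScc => ddcc
Steps: 3


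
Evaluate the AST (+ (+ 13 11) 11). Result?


Evaluate inner: (+ 13 11) = 24
Evaluate root: (+ 24 11) = 35
Result: 35


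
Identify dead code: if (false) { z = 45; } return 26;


condition is constant false, so the whole block is unreachable
Dead: 'if (false) { z = 45; }'


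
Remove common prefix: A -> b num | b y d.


Common prefix: 'b'
Factored: A -> b A', A' -> num | y d


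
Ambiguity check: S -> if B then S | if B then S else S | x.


dangling else: 'if B then if B then x else x' parses two ways
Ambiguous


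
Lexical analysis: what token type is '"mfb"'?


Pattern: double-quoted sequence
Type: STRING_LITERAL


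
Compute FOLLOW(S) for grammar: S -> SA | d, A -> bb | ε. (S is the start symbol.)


$ ∈ FOLLOW(S). For each A -> αBβ: add FIRST(β)\{ε} to FOLLOW(B); if β nullable, add FOLLOW(A).
FOLLOW(S) = {$, b}


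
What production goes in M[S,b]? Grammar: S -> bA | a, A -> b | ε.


For [S, b]: 'b' ∈ FIRST(bA)
Entry: S -> bA


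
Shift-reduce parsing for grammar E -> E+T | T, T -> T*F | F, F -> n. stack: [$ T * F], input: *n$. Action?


handle 'T*F' on top
Action: reduce (T -> T*F)


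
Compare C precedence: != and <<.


'<<' is shift (level 8); '!=' is equality (level 6)
Higher level binds tighter
'<<' has higher precedence than '!='


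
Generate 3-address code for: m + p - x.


Break into single-operator statements:
t1 = m + p
t2 = t1 - x


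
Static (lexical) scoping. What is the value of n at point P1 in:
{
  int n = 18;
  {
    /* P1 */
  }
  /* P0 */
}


P1's block does not declare n; resolves to the enclosing declaration at depth 0
n = 18


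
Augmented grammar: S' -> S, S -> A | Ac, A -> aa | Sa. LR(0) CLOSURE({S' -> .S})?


Start: S' -> .S
For each item with dot before a nonterminal B, add B -> .γ for every B-production
Closure: [S' -> .S, S -> .A, S -> .Ac, A -> .aa, A -> .Sa]


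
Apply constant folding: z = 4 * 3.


4 * 3 = 12 at compile time
Optimized: z = 12


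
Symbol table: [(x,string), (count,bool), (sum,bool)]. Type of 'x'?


Lookup 'x' → type string


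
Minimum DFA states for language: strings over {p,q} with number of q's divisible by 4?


Track (count of q) mod 4: states 0..3, accept at 0
Minimal DFA: 4 states


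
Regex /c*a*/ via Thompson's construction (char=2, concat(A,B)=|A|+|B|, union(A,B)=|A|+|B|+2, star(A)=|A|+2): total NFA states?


Syntax tree has 2 char leaf(s), 0 union(s), 2 star(s)
chars contribute 2×2 = 4; each union adds +2; each star adds +2
Total: 4 + 0 + 4 = 8 states


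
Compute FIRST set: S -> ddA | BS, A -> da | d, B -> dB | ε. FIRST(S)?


Per alternative of S: FIRST(ddA) = {d}; FIRST(BS) = {d}
FIRST(S) = {d}


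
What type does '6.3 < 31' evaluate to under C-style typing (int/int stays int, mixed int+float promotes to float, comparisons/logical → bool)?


Operand types: float < int
Rule: comparison yields bool
Result type: bool


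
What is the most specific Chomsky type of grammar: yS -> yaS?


LHS has context (more than one symbol) and |LHS| ≤ |RHS|
Classification: Type 1 (Context-Sensitive)


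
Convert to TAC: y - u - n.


Break into single-operator statements:
t1 = y - u
t2 = t1 - n


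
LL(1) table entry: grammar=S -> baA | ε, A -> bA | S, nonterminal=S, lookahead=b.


For [S, b]: 'b' ∈ FIRST(baA)
Entry: S -> baA


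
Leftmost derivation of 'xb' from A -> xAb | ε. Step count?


Derivation: A => xAb => xb
Steps: 2


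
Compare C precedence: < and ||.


'<' is relational (level 7); '||' is logical OR (level 1)
Higher level binds tighter
'<' has higher precedence than '||'


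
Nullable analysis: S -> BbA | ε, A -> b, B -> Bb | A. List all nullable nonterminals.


A nonterminal is nullable iff some alternative derives ε (directly, or every symbol in it is nullable)
Nullable: {S}


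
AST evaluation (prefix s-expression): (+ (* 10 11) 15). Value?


Evaluate inner: (* 10 11) = 110
Evaluate root: (+ 110 15) = 125
Result: 125


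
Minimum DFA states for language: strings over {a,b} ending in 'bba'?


Track the longest suffix of input matching a prefix of 'bba': 4 classes (prefixes of length 0..3)
Minimal DFA: 4 states


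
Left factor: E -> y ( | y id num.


Common prefix: 'y'
Factored: E -> y E', E' -> ( | id num


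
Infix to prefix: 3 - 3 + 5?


left-to-right (same/higher precedence on left): tree is (+ (- 3 3) 5)
Prefix: + - 3 3 5


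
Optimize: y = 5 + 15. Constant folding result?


5 + 15 = 20 at compile time
Optimized: y = 20
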